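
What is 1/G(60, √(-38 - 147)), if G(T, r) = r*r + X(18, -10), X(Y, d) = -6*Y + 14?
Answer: -1/279 ≈ -0.0035842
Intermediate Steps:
X(Y, d) = 14 - 6*Y
G(T, r) = -94 + r² (G(T, r) = r*r + (14 - 6*18) = r² + (14 - 108) = r² - 94 = -94 + r²)
1/G(60, √(-38 - 147)) = 1/(-94 + (√(-38 - 147))²) = 1/(-94 + (√(-185))²) = 1/(-94 + (I*√185)²) = 1/(-94 - 185) = 1/(-279) = -1/279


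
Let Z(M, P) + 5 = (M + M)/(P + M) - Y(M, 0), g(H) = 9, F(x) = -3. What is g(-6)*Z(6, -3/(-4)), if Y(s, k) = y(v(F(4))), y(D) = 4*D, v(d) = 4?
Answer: -173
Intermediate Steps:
Y(s, k) = 16 (Y(s, k) = 4*4 = 16)
Z(M, P) = -21 + 2*M/(M + P) (Z(M, P) = -5 + ((M + M)/(P + M) - 1*16) = -5 + ((2*M)/(M + P) - 16) = -5 + (2*M/(M + P) - 16) = -5 + (-16 + 2*M/(M + P)) = -21 + 2*M/(M + P))
g(-6)*Z(6, -3/(-4)) = 9*((-(-63)/(-4) - 19*6)/(6 - 3/(-4))) = 9*((-(-63)*(-1)/4 - 114)/(6 - 3*(-¼))) = 9*((-21*¾ - 114)/(6 + ¾)) = 9*((-63/4 - 114)/(27/4)) = 9*((4/27)*(-519/4)) = 9*(-173/9) = -173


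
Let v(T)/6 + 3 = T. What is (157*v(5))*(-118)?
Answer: -222312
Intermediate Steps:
v(T) = -18 + 6*T
(157*v(5))*(-118) = (157*(-18 + 6*5))*(-118) = (157*(-18 + 30))*(-118) = (157*12)*(-118) = 1884*(-118) = -222312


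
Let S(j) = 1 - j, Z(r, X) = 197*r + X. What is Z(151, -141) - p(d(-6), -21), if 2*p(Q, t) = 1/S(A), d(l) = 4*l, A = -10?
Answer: 651331/22 ≈ 29606.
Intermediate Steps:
Z(r, X) = X + 197*r
p(Q, t) = 1/22 (p(Q, t) = 1/(2*(1 - 1*(-10))) = 1/(2*(1 + 10)) = (½)/11 = (½)*(1/11) = 1/22)
Z(151, -141) - p(d(-6), -21) = (-141 + 197*151) - 1*1/22 = (-141 + 29747) - 1/22 = 29606 - 1/22 = 651331/22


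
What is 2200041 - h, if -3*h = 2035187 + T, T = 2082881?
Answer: 10718191/3 ≈ 3.5727e+6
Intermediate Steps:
h = -4118068/3 (h = -(2035187 + 2082881)/3 = -⅓*4118068 = -4118068/3 ≈ -1.3727e+6)
2200041 - h = 2200041 - 1*(-4118068/3) = 2200041 + 4118068/3 = 10718191/3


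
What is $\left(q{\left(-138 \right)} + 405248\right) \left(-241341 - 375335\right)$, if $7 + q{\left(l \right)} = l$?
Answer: $-249817297628$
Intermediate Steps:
$q{\left(l \right)} = -7 + l$
$\left(q{\left(-138 \right)} + 405248\right) \left(-241341 - 375335\right) = \left(\left(-7 - 138\right) + 405248\right) \left(-241341 - 375335\right) = \left(-145 + 405248\right) \left(-616676\right) = 405103 \left(-616676\right) = -249817297628$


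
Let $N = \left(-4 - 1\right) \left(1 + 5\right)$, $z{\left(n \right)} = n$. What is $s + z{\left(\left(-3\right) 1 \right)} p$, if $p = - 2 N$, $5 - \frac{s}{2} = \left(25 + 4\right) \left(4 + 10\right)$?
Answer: $-982$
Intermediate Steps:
$N = -30$ ($N = \left(-5\right) 6 = -30$)
$s = -802$ ($s = 10 - 2 \left(25 + 4\right) \left(4 + 10\right) = 10 - 2 \cdot 29 \cdot 14 = 10 - 812 = -802$)
$p = 60$ ($p = \left(-2\right) \left(-30\right) = 60$)
$s + z{\left(\left(-3\right) 1 \right)} p = -802 + \left(-3\right) 1 \cdot 60 = -802 - 180 = -982$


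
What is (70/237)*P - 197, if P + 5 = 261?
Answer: -28769/237 ≈ -121.39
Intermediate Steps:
P = 256 (P = -5 + 261 = 256)
(70/237)*P - 197 = (70/237)*256 - 197 = 17920/237 - 197 = -28769/237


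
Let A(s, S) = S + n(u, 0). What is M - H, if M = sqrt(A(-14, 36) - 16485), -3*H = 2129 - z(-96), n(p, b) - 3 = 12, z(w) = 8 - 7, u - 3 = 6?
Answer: 2128/3 + 3*I*sqrt(1826) ≈ 709.33 + 128.2*I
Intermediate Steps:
u = 9 (u = 3 + 6 = 9)
z(w) = 1
n(p, b) = 15 (n(p, b) = 3 + 12 = 15)
H = -2128/3 (H = -(2129 - 1*1)/3 = -(2129 - 1)/3 = -1/3*2128 = -2128/3 ≈ -709.33)
A(s, S) = 15 + S (A(s, S) = S + 15 = 15 + S)
M = 3*I*sqrt(1826) (M = sqrt((15 + 36) - 16485) = sqrt(51 - 16485) = sqrt(-16434) = 3*I*sqrt(1826) ≈ 128.2*I)
M - H = 3*I*sqrt(1826) - 1*(-2128/3) = 3*I*sqrt(1826) + 2128/3 = 2128/3 + 3*I*sqrt(1826)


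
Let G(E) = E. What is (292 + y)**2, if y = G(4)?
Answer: 87616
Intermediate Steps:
y = 4
(292 + y)**2 = (292 + 4)**2 = 296**2 = 87616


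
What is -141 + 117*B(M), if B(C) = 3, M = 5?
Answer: 210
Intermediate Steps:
-141 + 117*B(M) = -141 + 117*3 = -141 + 351 = 210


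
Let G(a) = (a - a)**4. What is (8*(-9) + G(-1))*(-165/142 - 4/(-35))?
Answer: 187452/2485 ≈ 75.433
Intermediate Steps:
G(a) = 0 (G(a) = 0**4 = 0)
(8*(-9) + G(-1))*(-165/142 - 4/(-35)) = (8*(-9) + 0)*(-165/142 - 4/(-35)) = (-72 + 0)*(-165*1/142 - 4*(-1/35)) = -72*(-165/142 + 4/35) = -72*(-5207/4970) = 187452/2485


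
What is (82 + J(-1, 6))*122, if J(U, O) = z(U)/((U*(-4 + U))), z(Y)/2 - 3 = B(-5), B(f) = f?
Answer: 49532/5 ≈ 9906.4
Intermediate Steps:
z(Y) = -4 (z(Y) = 6 + 2*(-5) = 6 - 10 = -4)
J(U, O) = -4/(U*(-4 + U)) (J(U, O) = -4*1/(U*(-4 + U)) = -4/(U*(-4 + U)))
(82 + J(-1, 6))*122 = (82 - 4/(-1*(-4 - 1)))*122 = (82 - 4*(-1)/(-5))*122 = (82 - 4*(-1)*(-⅕))*122 = (82 - ⅘)*122 = (406/5)*122 = 49532/5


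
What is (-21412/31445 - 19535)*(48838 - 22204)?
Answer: -16361252536758/31445 ≈ -5.2031e+8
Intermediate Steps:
(-21412/31445 - 19535)*(48838 - 22204) = (-21412*1/31445 - 19535)*26634 = (-21412/31445 - 19535)*26634 = -614299487/31445*26634 = -16361252536758/31445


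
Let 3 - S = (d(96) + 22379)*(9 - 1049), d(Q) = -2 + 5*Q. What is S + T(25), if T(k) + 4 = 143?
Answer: 23771422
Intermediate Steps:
T(k) = 139 (T(k) = -4 + 143 = 139)
S = 23771283 (S = 3 - ((-2 + 5*96) + 22379)*(9 - 1049) = 3 - ((-2 + 480) + 22379)*(-1040) = 3 - (478 + 22379)*(-1040) = 3 - 22857*(-1040) = 3 - 1*(-23771280) = 3 + 23771280 = 23771283)
S + T(25) = 23771283 + 139 = 23771422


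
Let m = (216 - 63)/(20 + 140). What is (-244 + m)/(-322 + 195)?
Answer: 38887/20320 ≈ 1.9137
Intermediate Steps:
m = 153/160 ≈ 0.95625
(-244 + m)/(-322 + 195) = (-244 + 153/160)/(-322 + 195) = -38887/160/(-127) = -38887/160*(-1/127) = 38887/20320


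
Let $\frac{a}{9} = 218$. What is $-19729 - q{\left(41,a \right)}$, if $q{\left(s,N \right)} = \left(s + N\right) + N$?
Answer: $-23694$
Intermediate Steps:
$a = 1962$ ($a = 9 \cdot 218 = 1962$)
$q{\left(s,N \right)} = s + 2 N$ ($q{\left(s,N \right)} = \left(N + s\right) + N = s + 2 N$)
$-19729 - q{\left(41,a \right)} = -19729 - \left(41 + 2 \cdot 1962\right) = -19729 - \left(41 + 3924\right) = -19729 - 3965 = -23694$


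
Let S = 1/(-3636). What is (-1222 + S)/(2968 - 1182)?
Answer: -4443193/6493896 ≈ -0.68421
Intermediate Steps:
S = -1/3636 ≈ -0.00027503
(-1222 + S)/(2968 - 1182) = (-1222 - 1/3636)/(2968 - 1182) = -4443193/3636/1786 = -4443193/3636*1/1786 = -4443193/6493896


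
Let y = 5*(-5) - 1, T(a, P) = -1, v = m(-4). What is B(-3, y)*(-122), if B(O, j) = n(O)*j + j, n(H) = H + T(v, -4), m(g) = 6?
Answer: -9516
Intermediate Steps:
v = 6
y = -26 (y = -25 - 1 = -26)
n(H) = -1 + H (n(H) = H - 1 = -1 + H)
B(O, j) = j + j*(-1 + O) (B(O, j) = (-1 + O)*j + j = j*(-1 + O) + j = j + j*(-1 + O))
B(-3, y)*(-122) = -3*(-26)*(-122) = 78*(-122) = -9516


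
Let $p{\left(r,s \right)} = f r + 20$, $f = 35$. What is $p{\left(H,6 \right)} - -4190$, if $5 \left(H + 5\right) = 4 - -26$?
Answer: $4245$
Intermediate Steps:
$H = 1$ ($H = -5 + \frac{4 - -26}{5} = -5 + \frac{4 + 26}{5} = -5 + \frac{1}{5} \cdot 30 = -5 + 6 = 1$)
$p{\left(r,s \right)} = 20 + 35 r$ ($p{\left(r,s \right)} = 35 r + 20 = 20 + 35 r$)
$p{\left(H,6 \right)} - -4190 = \left(20 + 35 \cdot 1\right) - -4190 = \left(20 + 35\right) + 4190 = 55 + 4190 = 4245$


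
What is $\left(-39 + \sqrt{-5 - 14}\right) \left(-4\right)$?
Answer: $156 - 4 i \sqrt{19} \approx 156.0 - 17.436 i$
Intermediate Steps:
$\left(-39 + \sqrt{-5 - 14}\right) \left(-4\right) = \left(-39 + \sqrt{-19}\right) \left(-4\right) = \left(-39 + i \sqrt{19}\right) \left(-4\right) = 156 - 4 i \sqrt{19}$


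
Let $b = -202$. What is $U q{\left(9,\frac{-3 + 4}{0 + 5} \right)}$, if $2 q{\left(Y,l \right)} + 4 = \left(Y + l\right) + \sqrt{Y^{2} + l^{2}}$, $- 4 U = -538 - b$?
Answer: $\frac{1092}{5} + \frac{42 \sqrt{2026}}{5} \approx 596.49$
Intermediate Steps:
$U = 84$ ($U = - \frac{-538 - -202}{4} = - \frac{-538 + 202}{4} = \left(- \frac{1}{4}\right) \left(-336\right) = 84$)
$q{\left(Y,l \right)} = -2 + \frac{Y}{2} + \frac{l}{2} + \frac{\sqrt{Y^{2} + l^{2}}}{2}$ ($q{\left(Y,l \right)} = -2 + \frac{\left(Y + l\right) + \sqrt{Y^{2} + l^{2}}}{2} = -2 + \frac{Y + l + \sqrt{Y^{2} + l^{2}}}{2} = -2 + \left(\frac{Y}{2} + \frac{l}{2} + \frac{\sqrt{Y^{2} + l^{2}}}{2}\right) = -2 + \frac{Y}{2} + \frac{l}{2} + \frac{\sqrt{Y^{2} + l^{2}}}{2}$)
$U q{\left(9,\frac{-3 + 4}{0 + 5} \right)} = 84 \left(-2 + \frac{1}{2} \cdot 9 + \frac{\left(-3 + 4\right) \frac{1}{0 + 5}}{2} + \frac{\sqrt{9^{2} + \left(\frac{-3 + 4}{0 + 5}\right)^{2}}}{2}\right) = 84 \left(-2 + \frac{9}{2} + \frac{1 \cdot \frac{1}{5}}{2} + \frac{\sqrt{81 + \left(1 \cdot \frac{1}{5}\right)^{2}}}{2}\right) = 84 \left(-2 + \frac{9}{2} + \frac{1}{2} \cdot \frac{1}{5} + \frac{\sqrt{81 + \left(\frac{1}{5}\right)^{2}}}{2}\right) = 84 \left(-2 + \frac{9}{2} + \frac{1}{10} + \frac{\sqrt{81 + \frac{1}{25}}}{2}\right) = 84 \left(-2 + \frac{9}{2} + \frac{1}{10} + \frac{\sqrt{\frac{2026}{25}}}{2}\right) = 84 \left(-2 + \frac{9}{2} + \frac{1}{10} + \frac{\frac{1}{5} \sqrt{2026}}{2}\right) = 84 \left(-2 + \frac{9}{2} + \frac{1}{10} + \frac{\sqrt{2026}}{10}\right) = 84 \left(\frac{13}{5} + \frac{\sqrt{2026}}{10}\right) = \frac{1092}{5} + \frac{42 \sqrt{2026}}{5}$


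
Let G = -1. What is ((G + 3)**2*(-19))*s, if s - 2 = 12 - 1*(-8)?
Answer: -1672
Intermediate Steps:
s = 22 (s = 2 + (12 - 1*(-8)) = 2 + (12 + 8) = 2 + 20 = 22)
((G + 3)**2*(-19))*s = ((-1 + 3)**2*(-19))*22 = (2**2*(-19))*22 = (4*(-19))*22 = -76*22 = -1672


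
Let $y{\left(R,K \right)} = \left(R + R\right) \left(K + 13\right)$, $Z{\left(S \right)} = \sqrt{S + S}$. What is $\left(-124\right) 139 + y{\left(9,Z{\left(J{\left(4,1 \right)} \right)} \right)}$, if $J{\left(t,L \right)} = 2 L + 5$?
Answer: $-17002 + 18 \sqrt{14} \approx -16935.0$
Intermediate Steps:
$J{\left(t,L \right)} = 5 + 2 L$
$Z{\left(S \right)} = \sqrt{2} \sqrt{S}$ ($Z{\left(S \right)} = \sqrt{2 S} = \sqrt{2} \sqrt{S}$)
$y{\left(R,K \right)} = 2 R \left(13 + K\right)$
$\left(-124\right) 139 + y{\left(9,Z{\left(J{\left(4,1 \right)} \right)} \right)} = \left(-124\right) 139 + 2 \cdot 9 \left(13 + \sqrt{2} \sqrt{5 + 2 \cdot 1}\right) = -17236 + 2 \cdot 9 \left(13 + \sqrt{2} \sqrt{5 + 2}\right) = -17236 + 2 \cdot 9 \left(13 + \sqrt{2} \sqrt{7}\right) = -17236 + 2 \cdot 9 \left(13 + \sqrt{14}\right) = -17236 + \left(234 + 18 \sqrt{14}\right) = -17002 + 18 \sqrt{14}$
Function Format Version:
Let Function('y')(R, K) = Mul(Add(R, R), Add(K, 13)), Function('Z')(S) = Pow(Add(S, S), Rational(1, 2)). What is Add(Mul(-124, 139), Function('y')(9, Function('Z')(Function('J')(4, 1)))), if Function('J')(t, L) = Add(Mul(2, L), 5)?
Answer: Add(-17002, Mul(18, Pow(14, Rational(1, 2)))) ≈ -16935.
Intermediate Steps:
Function('J')(t, L) = Add(5, Mul(2, L))
Function('Z')(S) = Mul(Pow(2, Rational(1, 2)), Pow(S, Rational(1, 2))) (Function('Z')(S) = Pow(Mul(2, S), Rational(1, 2)) = Mul(Pow(2, Rational(1, 2)), Pow(S, Rational(1, 2))))
Function('y')(R, K) = Mul(2, R, Add(13, K)) (Function('y')(R, K) = Mul(Mul(2, R), Add(13, K)) = Mul(2, R, Add(13, K)))
Add(Mul(-124, 139), Function('y')(9, Function('Z')(Function('J')(4, 1)))) = Add(Mul(-124, 139), Mul(2, 9, Add(13, Mul(Pow(2, Rational(1, 2)), Pow(Add(5, Mul(2, 1)), Rational(1, 2)))))) = Add(-17236, Mul(2, 9, Add(13, Mul(Pow(2, Rational(1, 2)), Pow(Add(5, 2), Rational(1, 2)))))) = Add(-17236, Mul(2, 9, Add(13, Mul(Pow(2, Rational(1, 2)), Pow(7, Rational(1, 2)))))) = Add(-17236, Mul(2, 9, Add(13, Pow(14, Rational(1, 2))))) = Add(-17236, Add(234, Mul(18, Pow(14, Rational(1, 2))))) = Add(-17002, Mul(18, Pow(14, Rational(1, 2))))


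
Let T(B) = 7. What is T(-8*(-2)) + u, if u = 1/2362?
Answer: 16535/2362 ≈ 7.0004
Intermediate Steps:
u = 1/2362 ≈ 0.00042337
T(-8*(-2)) + u = 7 + 1/2362 = 16535/2362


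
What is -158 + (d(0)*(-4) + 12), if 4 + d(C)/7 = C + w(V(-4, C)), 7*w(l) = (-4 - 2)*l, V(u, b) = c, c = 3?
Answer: 38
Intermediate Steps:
V(u, b) = 3
w(l) = -6*l/7 (w(l) = ((-4 - 2)*l)/7 = (-6*l)/7 = -6*l/7)
d(C) = -46 + 7*C (d(C) = -28 + 7*(C - 6/7*3) = -28 + 7*(C - 18/7) = -28 + 7*(-18/7 + C) = -28 + (-18 + 7*C) = -46 + 7*C)
-158 + (d(0)*(-4) + 12) = -158 + ((-46 + 7*0)*(-4) + 12) = -158 + ((-46 + 0)*(-4) + 12) = -158 + (-46*(-4) + 12) = -158 + (184 + 12) = -158 + 196 = 38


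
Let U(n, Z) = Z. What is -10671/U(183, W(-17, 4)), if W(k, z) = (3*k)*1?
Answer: 3557/17 ≈ 209.24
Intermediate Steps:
W(k, z) = 3*k
-10671/U(183, W(-17, 4)) = -10671/(3*(-17)) = -10671/(-51) = -10671*(-1/51) = 3557/17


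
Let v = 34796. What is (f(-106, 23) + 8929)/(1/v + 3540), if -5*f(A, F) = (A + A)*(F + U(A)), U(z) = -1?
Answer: 1715755964/615889205 ≈ 2.7858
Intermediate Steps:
f(A, F) = -2*A*(-1 + F)/5 (f(A, F) = -(A + A)*(F - 1)/5 = -2*A*(-1 + F)/5)
(f(-106, 23) + 8929)/(1/v + 3540) = ((⅖)*(-106)*(1 - 1*23) + 8929)/(1/34796 + 3540) = ((⅖)*(-106)*(1 - 23) + 8929)/(1/34796 + 3540) = ((⅖)*(-106)*(-22) + 8929)/(123177841/34796) = (4664/5 + 8929)*(34796/123177841) = (49309/5)*(34796/123177841) = 1715755964/615889205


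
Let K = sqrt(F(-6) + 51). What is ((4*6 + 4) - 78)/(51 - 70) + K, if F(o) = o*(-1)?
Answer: 50/19 + sqrt(57) ≈ 10.181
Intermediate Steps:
F(o) = -o
K = sqrt(57) (K = sqrt(-1*(-6) + 51) = sqrt(6 + 51) = sqrt(57) ≈ 7.5498)
((4*6 + 4) - 78)/(51 - 70) + K = ((4*6 + 4) - 78)/(51 - 70) + sqrt(57) = ((24 + 4) - 78)/(-19) + sqrt(57) = (28 - 78)*(-1/19) + sqrt(57) = -50*(-1/19) + sqrt(57) = 50/19 + sqrt(57)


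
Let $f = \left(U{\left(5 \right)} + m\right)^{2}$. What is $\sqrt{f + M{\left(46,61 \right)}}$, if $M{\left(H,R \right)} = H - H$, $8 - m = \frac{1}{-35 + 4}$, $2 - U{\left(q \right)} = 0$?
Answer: $\frac{311}{31} \approx 10.032$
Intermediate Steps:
$U{\left(q \right)} = 2$ ($U{\left(q \right)} = 2 - 0 = 2 + 0 = 2$)
$m = \frac{249}{31}$ ($m = 8 - \frac{1}{-35 + 4} = 8 - \frac{1}{-31} = 8 - - \frac{1}{31} = 8 + \frac{1}{31} = \frac{249}{31} \approx 8.0323$)
$M{\left(H,R \right)} = 0$
$f = \frac{96721}{961}$ ($f = \left(2 + \frac{249}{31}\right)^{2} = \left(\frac{311}{31}\right)^{2} = \frac{96721}{961} \approx 100.65$)
$\sqrt{f + M{\left(46,61 \right)}} = \sqrt{\frac{96721}{961} + 0} = \sqrt{\frac{96721}{961}} = \frac{311}{31}$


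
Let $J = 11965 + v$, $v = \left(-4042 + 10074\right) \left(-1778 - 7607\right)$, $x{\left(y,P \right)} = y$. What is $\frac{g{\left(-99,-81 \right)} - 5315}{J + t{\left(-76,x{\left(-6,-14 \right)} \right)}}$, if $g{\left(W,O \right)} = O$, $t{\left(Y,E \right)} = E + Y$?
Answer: $\frac{5396}{56598437} \approx 9.5338 \cdot 10^{-5}$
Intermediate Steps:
$v = -56610320$ ($v = 6032 \left(-9385\right) = -56610320$)
$J = -56598355$ ($J = 11965 - 56610320 = -56598355$)
$\frac{g{\left(-99,-81 \right)} - 5315}{J + t{\left(-76,x{\left(-6,-14 \right)} \right)}} = \frac{-81 - 5315}{-56598355 - 82} = - \frac{5396}{-56598355 - 82} = - \frac{5396}{-56598437} = \left(-5396\right) \left(- \frac{1}{56598437}\right) = \frac{5396}{56598437}$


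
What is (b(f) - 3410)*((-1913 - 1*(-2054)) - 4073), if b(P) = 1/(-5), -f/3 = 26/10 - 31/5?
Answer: 67044532/5 ≈ 1.3409e+7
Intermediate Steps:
f = 54/5 (f = -3*(26/10 - 31/5) = -3*(26*(⅒) - 31*⅕) = -3*(13/5 - 31/5) = -3*(-18/5) = 54/5 ≈ 10.800)
b(P) = -⅕
(b(f) - 3410)*((-1913 - 1*(-2054)) - 4073) = (-⅕ - 3410)*((-1913 - 1*(-2054)) - 4073) = -17051*((-1913 + 2054) - 4073)/5 = -17051*(141 - 4073)/5 = -17051/5*(-3932) = 67044532/5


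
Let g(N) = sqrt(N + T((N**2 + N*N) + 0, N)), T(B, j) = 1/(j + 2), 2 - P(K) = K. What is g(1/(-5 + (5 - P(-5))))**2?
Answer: 36/91 ≈ 0.39560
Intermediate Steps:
P(K) = 2 - K
T(B, j) = 1/(2 + j)
g(N) = sqrt(N + 1/(2 + N))
g(1/(-5 + (5 - P(-5))))**2 = (sqrt((1 + (2 + 1/(-5 + (5 - (2 - 1*(-5)))))/(-5 + (5 - (2 - 1*(-5)))))/(2 + 1/(-5 + (5 - (2 - 1*(-5)))))))**2 = (sqrt((1 + (2 + 1/(-5 + (5 - (2 + 5))))/(-5 + (5 - (2 + 5))))/(2 + 1/(-5 + (5 - (2 + 5))))))**2 = (sqrt((1 + (2 + 1/(-5 + (5 - 1*7)))/(-5 + (5 - 1*7)))/(2 + 1/(-5 + (5 - 1*7)))))**2 = (sqrt((1 + (2 + 1/(-5 + (5 - 7)))/(-5 + (5 - 7)))/(2 + 1/(-5 + (5 - 7)))))**2 = (sqrt((1 + (2 + 1/(-5 - 2))/(-5 - 2))/(2 + 1/(-5 - 2))))**2 = (sqrt((1 + (2 + 1/(-7))/(-7))/(2 + 1/(-7))))**2 = (sqrt((1 - (2 - 1/7)/7)/(2 - 1/7)))**2 = (sqrt((1 - 1/7*13/7)/(13/7)))**2 = (sqrt(7*(1 - 13/49)/13))**2 = (sqrt((7/13)*(36/49)))**2 = (sqrt(36/91))**2 = (6*sqrt(91)/91)**2 = 36/91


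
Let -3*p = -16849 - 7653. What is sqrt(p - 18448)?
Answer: I*sqrt(92526)/3 ≈ 101.39*I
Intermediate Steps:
p = 24502/3 (p = -(-16849 - 7653)/3 = -1/3*(-24502) = 24502/3 ≈ 8167.3)
sqrt(p - 18448) = sqrt(24502/3 - 18448) = sqrt(-30842/3) = I*sqrt(92526)/3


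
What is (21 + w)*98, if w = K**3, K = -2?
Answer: 1274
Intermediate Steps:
w = -8 (w = (-2)**3 = -8)
(21 + w)*98 = (21 - 8)*98 = 13*98 = 1274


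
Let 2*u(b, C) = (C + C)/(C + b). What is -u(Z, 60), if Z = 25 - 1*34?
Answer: -20/17 ≈ -1.1765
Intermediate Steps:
Z = -9 (Z = 25 - 34 = -9)
u(b, C) = C/(C + b) (u(b, C) = ((C + C)/(C + b))/2 = ((2*C)/(C + b))/2 = (2*C/(C + b))/2 = C/(C + b))
-u(Z, 60) = -60/(60 - 9) = -60/51 = -1*20/17 = -20/17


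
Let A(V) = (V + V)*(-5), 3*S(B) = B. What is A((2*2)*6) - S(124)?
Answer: -844/3 ≈ -281.33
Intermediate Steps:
S(B) = B/3
A(V) = -10*V (A(V) = (2*V)*(-5) = -10*V)
A((2*2)*6) - S(124) = -10*2*2*6 - 124/3 = -40*6 - 1*124/3 = -10*24 - 124/3 = -240 - 124/3 = -844/3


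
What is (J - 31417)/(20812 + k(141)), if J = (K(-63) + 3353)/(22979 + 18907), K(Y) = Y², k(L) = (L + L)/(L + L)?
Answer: -657962570/435886659 ≈ -1.5095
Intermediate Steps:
k(L) = 1 (k(L) = (2*L)/((2*L)) = (2*L)*(1/(2*L)) = 1)
J = 3661/20943 (J = ((-63)² + 3353)/(22979 + 18907) = (3969 + 3353)/41886 = 7322*(1/41886) = 3661/20943 ≈ 0.17481)
(J - 31417)/(20812 + k(141)) = (3661/20943 - 31417)/(20812 + 1) = -657962570/20943/20813 = -657962570/20943*1/20813 = -657962570/435886659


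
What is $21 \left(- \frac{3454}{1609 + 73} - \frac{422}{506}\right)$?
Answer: $- \frac{12902022}{212773} \approx -60.638$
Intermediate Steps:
$21 \left(- \frac{3454}{1609 + 73} - \frac{422}{506}\right) = 21 \left(- \frac{3454}{1682} - \frac{211}{253}\right) = 21 \left(\left(-3454\right) \frac{1}{1682} - \frac{211}{253}\right) = 21 \left(- \frac{1727}{841} - \frac{211}{253}\right) = 21 \left(- \frac{614382}{212773}\right) = - \frac{12902022}{212773}$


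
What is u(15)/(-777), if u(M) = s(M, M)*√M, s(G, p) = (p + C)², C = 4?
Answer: -361*√15/777 ≈ -1.7994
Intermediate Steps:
s(G, p) = (4 + p)² (s(G, p) = (p + 4)² = (4 + p)²)
u(M) = √M*(4 + M)² (u(M) = (4 + M)²*√M = √M*(4 + M)²)
u(15)/(-777) = (√15*(4 + 15)²)/(-777) = (√15*19²)*(-1/777) = (√15*361)*(-1/777) = (361*√15)*(-1/777) = -361*√15/777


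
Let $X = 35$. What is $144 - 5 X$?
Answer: $-31$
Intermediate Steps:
$144 - 5 X = 144 - 175 = -31$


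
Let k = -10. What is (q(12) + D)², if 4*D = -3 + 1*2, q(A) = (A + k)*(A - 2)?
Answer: 6241/16 ≈ 390.06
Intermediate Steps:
q(A) = (-10 + A)*(-2 + A) (q(A) = (A - 10)*(A - 2) = (-10 + A)*(-2 + A))
D = -¼ (D = (-3 + 1*2)/4 = (-3 + 2)/4 = (¼)*(-1) = -¼ ≈ -0.25000)
(q(12) + D)² = ((20 + 12² - 12*12) - ¼)² = ((20 + 144 - 144) - ¼)² = (20 - ¼)² = (79/4)² = 6241/16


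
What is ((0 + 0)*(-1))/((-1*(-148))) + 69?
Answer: 69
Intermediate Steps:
((0 + 0)*(-1))/((-1*(-148))) + 69 = (0*(-1))/148 + 69 = (1/148)*0 + 69 = 0 + 69 = 69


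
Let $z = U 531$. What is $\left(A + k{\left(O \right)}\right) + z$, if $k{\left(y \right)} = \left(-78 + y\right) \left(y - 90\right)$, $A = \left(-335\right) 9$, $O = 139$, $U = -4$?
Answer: $-2150$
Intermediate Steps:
$A = -3015$
$z = -2124$ ($z = \left(-4\right) 531 = -2124$)
$k{\left(y \right)} = \left(-90 + y\right) \left(-78 + y\right)$ ($k{\left(y \right)} = \left(-78 + y\right) \left(-90 + y\right) = \left(-90 + y\right) \left(-78 + y\right)$)
$\left(A + k{\left(O \right)}\right) + z = \left(-3015 + \left(7020 + 139^{2} - 23352\right)\right) - 2124 = \left(-3015 + \left(7020 + 19321 - 23352\right)\right) - 2124 = \left(-3015 + 2989\right) - 2124 = -26 - 2124 = -2150$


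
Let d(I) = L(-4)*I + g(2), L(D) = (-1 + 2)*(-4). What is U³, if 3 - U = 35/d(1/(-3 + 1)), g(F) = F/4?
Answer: -1331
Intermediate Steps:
g(F) = F/4 (g(F) = F*(¼) = F/4)
L(D) = -4 (L(D) = 1*(-4) = -4)
d(I) = ½ - 4*I (d(I) = -4*I + (¼)*2 = -4*I + ½ = ½ - 4*I)
U = -11 (U = 3 - 35/(½ - 4/(-3 + 1)) = 3 - 35/(½ - 4/(-2)) = 3 - 35/(½ - 4*(-½)) = 3 - 35/(½ + 2) = 3 - 35/5/2 = 3 - 35*2/5 = 3 - 1*14 = 3 - 14 = -11)
U³ = (-11)³ = -1331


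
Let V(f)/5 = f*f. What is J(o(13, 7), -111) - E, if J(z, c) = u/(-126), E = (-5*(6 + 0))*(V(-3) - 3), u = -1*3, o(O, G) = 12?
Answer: 52921/42 ≈ 1260.0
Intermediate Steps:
V(f) = 5*f**2 (V(f) = 5*(f*f) = 5*f**2)
u = -3
E = -1260 (E = (-5*(6 + 0))*(5*(-3)**2 - 3) = (-5*6)*(5*9 - 3) = -30*(45 - 3) = -30*42 = -1260)
J(z, c) = 1/42 (J(z, c) = -3/(-126) = -3*(-1/126) = 1/42)
J(o(13, 7), -111) - E = 1/42 - 1*(-1260) = 1/42 + 1260 = 52921/42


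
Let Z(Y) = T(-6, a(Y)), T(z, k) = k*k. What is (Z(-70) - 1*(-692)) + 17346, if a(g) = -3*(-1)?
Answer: 18047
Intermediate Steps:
a(g) = 3
T(z, k) = k²
Z(Y) = 9 (Z(Y) = 3² = 9)
(Z(-70) - 1*(-692)) + 17346 = (9 - 1*(-692)) + 17346 = (9 + 692) + 17346 = 701 + 17346 = 18047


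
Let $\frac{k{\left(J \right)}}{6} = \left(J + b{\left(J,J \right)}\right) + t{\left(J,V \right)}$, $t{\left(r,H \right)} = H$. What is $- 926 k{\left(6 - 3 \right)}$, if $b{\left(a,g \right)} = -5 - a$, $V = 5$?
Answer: $0$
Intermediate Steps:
$k{\left(J \right)} = 0$ ($k{\left(J \right)} = 6 \left(\left(J - \left(5 + J\right)\right) + 5\right) = 6 \left(-5 + 5\right) = 6 \cdot 0 = 0$)
$- 926 k{\left(6 - 3 \right)} = \left(-926\right) 0 = 0$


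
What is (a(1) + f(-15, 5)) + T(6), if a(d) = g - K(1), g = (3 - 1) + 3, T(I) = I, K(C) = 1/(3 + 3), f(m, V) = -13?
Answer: -13/6 ≈ -2.1667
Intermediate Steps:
K(C) = ⅙ (K(C) = 1/6 = ⅙)
g = 5 (g = 2 + 3 = 5)
a(d) = 29/6 (a(d) = 5 - 1*⅙ = 5 - ⅙ = 29/6)
(a(1) + f(-15, 5)) + T(6) = (29/6 - 13) + 6 = -49/6 + 6 = -13/6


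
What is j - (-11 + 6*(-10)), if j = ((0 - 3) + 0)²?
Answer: 80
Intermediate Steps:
j = 9 (j = (-3 + 0)² = (-3)² = 9)
j - (-11 + 6*(-10)) = 9 - (-11 + 6*(-10)) = 9 - (-11 - 60) = 9 - 1*(-71) = 9 + 71 = 80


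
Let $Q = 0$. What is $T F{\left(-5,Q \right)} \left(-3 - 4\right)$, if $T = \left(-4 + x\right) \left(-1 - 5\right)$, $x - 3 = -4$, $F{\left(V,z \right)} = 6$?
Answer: $-1260$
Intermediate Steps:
$x = -1$ ($x = 3 - 4 = -1$)
$T = 30$ ($T = \left(-4 - 1\right) \left(-1 - 5\right) = - 5 \left(-1 - 5\right) = \left(-5\right) \left(-6\right) = 30$)
$T F{\left(-5,Q \right)} \left(-3 - 4\right) = 30 \cdot 6 \left(-3 - 4\right) = 30 \cdot 6 \left(-7\right) = 30 \left(-42\right) = -1260$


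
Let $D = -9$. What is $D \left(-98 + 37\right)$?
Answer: $549$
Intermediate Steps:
$D \left(-98 + 37\right) = - 9 \left(-98 + 37\right) = \left(-9\right) \left(-61\right) = 549$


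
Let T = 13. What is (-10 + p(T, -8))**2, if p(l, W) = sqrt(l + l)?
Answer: (10 - sqrt(26))**2 ≈ 24.020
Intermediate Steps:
p(l, W) = sqrt(2)*sqrt(l) (p(l, W) = sqrt(2*l) = sqrt(2)*sqrt(l))
(-10 + p(T, -8))**2 = (-10 + sqrt(2)*sqrt(13))**2 = (-10 + sqrt(26))**2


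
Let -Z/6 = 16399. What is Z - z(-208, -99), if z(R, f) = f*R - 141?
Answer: -118845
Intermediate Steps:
Z = -98394 (Z = -6*16399 = -98394)
z(R, f) = -141 + R*f (z(R, f) = R*f - 141 = -141 + R*f)
Z - z(-208, -99) = -98394 - (-141 - 208*(-99)) = -98394 - (-141 + 20592) = -98394 - 1*20451 = -98394 - 20451 = -118845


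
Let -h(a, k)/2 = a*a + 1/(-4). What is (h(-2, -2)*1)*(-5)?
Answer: 75/2 ≈ 37.500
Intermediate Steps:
h(a, k) = ½ - 2*a² (h(a, k) = -2*(a*a + 1/(-4)) = -2*(a² - ¼) = -2*(-¼ + a²) = ½ - 2*a²)
(h(-2, -2)*1)*(-5) = ((½ - 2*(-2)²)*1)*(-5) = ((½ - 2*4)*1)*(-5) = ((½ - 8)*1)*(-5) = -15/2*1*(-5) = -15/2*(-5) = 75/2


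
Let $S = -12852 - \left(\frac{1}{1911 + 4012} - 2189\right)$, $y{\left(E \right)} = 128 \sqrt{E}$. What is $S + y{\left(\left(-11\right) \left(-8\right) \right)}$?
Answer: $- \frac{63156950}{5923} + 256 \sqrt{22} \approx -9462.3$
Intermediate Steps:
$S = - \frac{63156950}{5923}$ ($S = -12852 - \left(\frac{1}{5923} - 2189\right) = -12852 - - \frac{12965446}{5923} = -12852 + \frac{12965446}{5923} = - \frac{63156950}{5923} \approx -10663.0$)
$S + y{\left(\left(-11\right) \left(-8\right) \right)} = - \frac{63156950}{5923} + 128 \sqrt{\left(-11\right) \left(-8\right)} = - \frac{63156950}{5923} + 128 \sqrt{88} = - \frac{63156950}{5923} + 128 \cdot 2 \sqrt{22} = - \frac{63156950}{5923} + 256 \sqrt{22}$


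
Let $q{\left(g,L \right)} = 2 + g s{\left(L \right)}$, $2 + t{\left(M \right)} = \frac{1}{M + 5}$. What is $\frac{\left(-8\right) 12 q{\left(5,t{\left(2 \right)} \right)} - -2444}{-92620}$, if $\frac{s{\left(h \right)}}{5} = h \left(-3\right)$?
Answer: $\frac{1769}{14735} \approx 0.12005$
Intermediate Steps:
$s{\left(h \right)} = - 15 h$ ($s{\left(h \right)} = 5 h \left(-3\right) = 5 \left(- 3 h\right) = - 15 h$)
$t{\left(M \right)} = -2 + \frac{1}{5 + M}$ ($t{\left(M \right)} = -2 + \frac{1}{M + 5} = -2 + \frac{1}{5 + M}$)
$q{\left(g,L \right)} = 2 - 15 L g$ ($q{\left(g,L \right)} = 2 + g \left(- 15 L\right) = 2 - 15 L g$)
$\frac{\left(-8\right) 12 q{\left(5,t{\left(2 \right)} \right)} - -2444}{-92620} = \frac{\left(-8\right) 12 \left(2 - 15 \frac{-9 - 4}{5 + 2} \cdot 5\right) - -2444}{-92620} = \left(- 96 \left(2 - 15 \frac{-9 - 4}{7} \cdot 5\right) + 2444\right) \left(- \frac{1}{92620}\right) = \left(- 96 \left(2 - 15 \cdot \frac{1}{7} \left(-13\right) 5\right) + 2444\right) \left(- \frac{1}{92620}\right) = \left(- 96 \left(2 - \left(- \frac{195}{7}\right) 5\right) + 2444\right) \left(- \frac{1}{92620}\right) = \left(- 96 \left(2 + \frac{975}{7}\right) + 2444\right) \left(- \frac{1}{92620}\right) = \left(\left(-96\right) \frac{989}{7} + 2444\right) \left(- \frac{1}{92620}\right) = \left(- \frac{94944}{7} + 2444\right) \left(- \frac{1}{92620}\right) = \left(- \frac{77836}{7}\right) \left(- \frac{1}{92620}\right) = \frac{1769}{14735}$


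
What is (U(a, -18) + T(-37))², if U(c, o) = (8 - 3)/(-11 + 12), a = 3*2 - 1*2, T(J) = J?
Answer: 1024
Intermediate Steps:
a = 4 (a = 6 - 2 = 4)
U(c, o) = 5 (U(c, o) = 5/1 = 5*1 = 5)
(U(a, -18) + T(-37))² = (5 - 37)² = (-32)² = 1024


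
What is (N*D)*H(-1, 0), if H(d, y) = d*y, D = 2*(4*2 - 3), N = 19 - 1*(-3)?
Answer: 0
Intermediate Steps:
N = 22 (N = 19 + 3 = 22)
D = 10 (D = 2*(8 - 3) = 2*5 = 10)
(N*D)*H(-1, 0) = (22*10)*(-1*0) = 220*0 = 0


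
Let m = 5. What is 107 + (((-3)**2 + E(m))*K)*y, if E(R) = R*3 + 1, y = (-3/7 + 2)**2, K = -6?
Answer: -12907/49 ≈ -263.41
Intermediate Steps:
y = 121/49 (y = (-3*1/7 + 2)**2 = (-3/7 + 2)**2 = (11/7)**2 = 121/49 ≈ 2.4694)
E(R) = 1 + 3*R (E(R) = 3*R + 1 = 1 + 3*R)
107 + (((-3)**2 + E(m))*K)*y = 107 + (((-3)**2 + (1 + 3*5))*(-6))*(121/49) = 107 + ((9 + (1 + 15))*(-6))*(121/49) = 107 + ((9 + 16)*(-6))*(121/49) = 107 + (25*(-6))*(121/49) = 107 - 150*121/49 = 107 - 18150/49 = -12907/49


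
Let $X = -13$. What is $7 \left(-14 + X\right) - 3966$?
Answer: $-4155$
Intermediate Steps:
$7 \left(-14 + X\right) - 3966 = 7 \left(-14 - 13\right) - 3966 = 7 \left(-27\right) - 3966 = -189 - 3966 = -4155$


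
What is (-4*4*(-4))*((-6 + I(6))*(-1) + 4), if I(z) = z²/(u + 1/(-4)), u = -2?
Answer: 1664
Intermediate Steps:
I(z) = -4*z²/9 (I(z) = z²/(-2 + 1/(-4)) = z²/(-2 - ¼) = z²/(-9/4) = -4*z²/9)
(-4*4*(-4))*((-6 + I(6))*(-1) + 4) = (-4*4*(-4))*((-6 - 4/9*6²)*(-1) + 4) = (-16*(-4))*((-6 - 4/9*36)*(-1) + 4) = 64*((-6 - 16)*(-1) + 4) = 64*(-22*(-1) + 4) = 64*(22 + 4) = 64*26 = 1664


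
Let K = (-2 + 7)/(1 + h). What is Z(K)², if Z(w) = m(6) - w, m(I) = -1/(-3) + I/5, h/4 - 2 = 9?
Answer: 4096/2025 ≈ 2.0227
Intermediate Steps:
h = 44 (h = 8 + 4*9 = 8 + 36 = 44)
m(I) = ⅓ + I/5 (m(I) = -1*(-⅓) + I*(⅕) = ⅓ + I/5)
K = ⅑ (K = (-2 + 7)/(1 + 44) = 5/45 = 5*(1/45) = ⅑ ≈ 0.11111)
Z(w) = 23/15 - w (Z(w) = (⅓ + (⅕)*6) - w = (⅓ + 6/5) - w = 23/15 - w)
Z(K)² = (23/15 - 1*⅑)² = (23/15 - ⅑)² = (64/45)² = 4096/2025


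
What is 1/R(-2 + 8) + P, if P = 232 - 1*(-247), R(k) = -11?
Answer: 5268/11 ≈ 478.91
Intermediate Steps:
P = 479 (P = 232 + 247 = 479)
1/R(-2 + 8) + P = 1/(-11) + 479 = -1/11 + 479 = 5268/11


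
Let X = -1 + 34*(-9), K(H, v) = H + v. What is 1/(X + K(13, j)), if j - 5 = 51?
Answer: -1/238 ≈ -0.0042017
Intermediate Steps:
j = 56 (j = 5 + 51 = 56)
X = -307 (X = -1 - 306 = -307)
1/(X + K(13, j)) = 1/(-307 + (13 + 56)) = 1/(-307 + 69) = 1/(-238) = -1/238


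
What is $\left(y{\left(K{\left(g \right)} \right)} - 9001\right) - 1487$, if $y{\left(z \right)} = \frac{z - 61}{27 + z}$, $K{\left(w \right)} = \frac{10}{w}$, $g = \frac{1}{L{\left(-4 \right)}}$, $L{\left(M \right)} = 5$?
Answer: $- \frac{73417}{7} \approx -10488.0$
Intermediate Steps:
$g = \frac{1}{5} \approx 0.2$
$y{\left(z \right)} = \frac{-61 + z}{27 + z}$
$\left(y{\left(K{\left(g \right)} \right)} - 9001\right) - 1487 = \left(\frac{-61 + 10 \frac{1}{\frac{1}{5}}}{27 + 10 \frac{1}{\frac{1}{5}}} - 9001\right) - 1487 = \left(\frac{-61 + 10 \cdot 5}{27 + 10 \cdot 5} - 9001\right) - 1487 = \left(\frac{-61 + 50}{27 + 50} - 9001\right) - 1487 = \left(\frac{1}{77} \left(-11\right) - 9001\right) - 1487 = \left(- \frac{1}{7} - 9001\right) - 1487 = - \frac{63008}{7} - 1487 = - \frac{73417}{7}$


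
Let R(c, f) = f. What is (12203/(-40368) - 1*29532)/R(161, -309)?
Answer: 1192159979/12473712 ≈ 95.574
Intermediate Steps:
(12203/(-40368) - 1*29532)/R(161, -309) = (12203/(-40368) - 1*29532)/(-309) = (12203*(-1/40368) - 29532)*(-1/309) = (-12203/40368 - 29532)*(-1/309) = -1192159979/40368*(-1/309) = 1192159979/12473712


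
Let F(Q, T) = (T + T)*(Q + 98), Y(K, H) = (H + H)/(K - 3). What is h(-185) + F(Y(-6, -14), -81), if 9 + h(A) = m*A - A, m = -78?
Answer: -1774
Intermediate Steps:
Y(K, H) = 2*H/(-3 + K) (Y(K, H) = (2*H)/(-3 + K) = 2*H/(-3 + K))
F(Q, T) = 2*T*(98 + Q) (F(Q, T) = (2*T)*(98 + Q) = 2*T*(98 + Q))
h(A) = -9 - 79*A (h(A) = -9 + (-78*A - A) = -9 - 79*A)
h(-185) + F(Y(-6, -14), -81) = (-9 - 79*(-185)) + 2*(-81)*(98 + 2*(-14)/(-3 - 6)) = (-9 + 14615) + 2*(-81)*(98 + 2*(-14)/(-9)) = 14606 + 2*(-81)*(98 + 2*(-14)*(-⅑)) = 14606 + 2*(-81)*(98 + 28/9) = 14606 + 2*(-81)*(910/9) = 14606 - 16380 = -1774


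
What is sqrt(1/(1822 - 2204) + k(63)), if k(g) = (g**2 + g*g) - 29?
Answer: 3*sqrt(128234726)/382 ≈ 88.932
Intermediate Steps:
k(g) = -29 + 2*g**2 (k(g) = (g**2 + g**2) - 29 = 2*g**2 - 29 = -29 + 2*g**2)
sqrt(1/(1822 - 2204) + k(63)) = sqrt(1/(1822 - 2204) + (-29 + 2*63**2)) = sqrt(1/(-382) + (-29 + 2*3969)) = sqrt(-1/382 + (-29 + 7938)) = sqrt(-1/382 + 7909) = sqrt(3021237/382) = 3*sqrt(128234726)/382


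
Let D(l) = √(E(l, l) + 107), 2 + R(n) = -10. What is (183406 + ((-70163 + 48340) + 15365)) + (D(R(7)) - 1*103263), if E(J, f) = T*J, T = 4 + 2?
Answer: 73685 + √35 ≈ 73691.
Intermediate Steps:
T = 6
R(n) = -12 (R(n) = -2 - 10 = -12)
E(J, f) = 6*J
D(l) = √(107 + 6*l) (D(l) = √(6*l + 107) = √(107 + 6*l))
(183406 + ((-70163 + 48340) + 15365)) + (D(R(7)) - 1*103263) = (183406 + ((-70163 + 48340) + 15365)) + (√(107 + 6*(-12)) - 1*103263) = (183406 + (-21823 + 15365)) + (√(107 - 72) - 103263) = (183406 - 6458) + (√35 - 103263) = 176948 + (-103263 + √35) = 73685 + √35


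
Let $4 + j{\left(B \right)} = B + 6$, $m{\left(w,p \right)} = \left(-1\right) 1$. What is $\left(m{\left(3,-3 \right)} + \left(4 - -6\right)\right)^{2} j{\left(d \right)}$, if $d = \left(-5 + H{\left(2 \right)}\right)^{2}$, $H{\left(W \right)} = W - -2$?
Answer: $243$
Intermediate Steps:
$m{\left(w,p \right)} = -1$
$H{\left(W \right)} = 2 + W$ ($H{\left(W \right)} = W + 2 = 2 + W$)
$d = 1$ ($d = \left(-5 + \left(2 + 2\right)\right)^{2} = \left(-5 + 4\right)^{2} = \left(-1\right)^{2} = 1$)
$j{\left(B \right)} = 2 + B$ ($j{\left(B \right)} = -4 + \left(B + 6\right) = -4 + \left(6 + B\right) = 2 + B$)
$\left(m{\left(3,-3 \right)} + \left(4 - -6\right)\right)^{2} j{\left(d \right)} = \left(-1 + \left(4 - -6\right)\right)^{2} \left(2 + 1\right) = \left(-1 + \left(4 + 6\right)\right)^{2} \cdot 3 = \left(-1 + 10\right)^{2} \cdot 3 = 9^{2} \cdot 3 = 81 \cdot 3 = 243$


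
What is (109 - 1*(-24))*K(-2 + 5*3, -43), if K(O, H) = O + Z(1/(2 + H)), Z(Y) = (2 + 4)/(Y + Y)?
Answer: -14630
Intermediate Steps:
Z(Y) = 3/Y (Z(Y) = 6/((2*Y)) = 6*(1/(2*Y)) = 3/Y)
K(O, H) = 6 + O + 3*H (K(O, H) = O + 3/(1/(2 + H)) = O + 3*(2 + H) = O + (6 + 3*H) = 6 + O + 3*H)
(109 - 1*(-24))*K(-2 + 5*3, -43) = (109 - 1*(-24))*(6 + (-2 + 5*3) + 3*(-43)) = (109 + 24)*(6 + (-2 + 15) - 129) = 133*(6 + 13 - 129) = 133*(-110) = -14630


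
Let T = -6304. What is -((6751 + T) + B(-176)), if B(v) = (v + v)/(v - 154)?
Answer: -6721/15 ≈ -448.07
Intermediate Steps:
B(v) = 2*v/(-154 + v) (B(v) = (2*v)/(-154 + v) = 2*v/(-154 + v))
-((6751 + T) + B(-176)) = -((6751 - 6304) + 2*(-176)/(-154 - 176)) = -(447 + 2*(-176)/(-330)) = -(447 + 2*(-176)*(-1/330)) = -(447 + 16/15) = -1*6721/15 = -6721/15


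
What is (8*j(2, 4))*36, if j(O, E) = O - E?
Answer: -576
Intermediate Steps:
(8*j(2, 4))*36 = (8*(2 - 1*4))*36 = (8*(2 - 4))*36 = (8*(-2))*36 = -16*36 = -576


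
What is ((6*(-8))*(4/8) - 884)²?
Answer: 824464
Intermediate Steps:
((6*(-8))*(4/8) - 884)² = (-192/8 - 884)² = (-48*½ - 884)² = (-24 - 884)² = (-908)² = 824464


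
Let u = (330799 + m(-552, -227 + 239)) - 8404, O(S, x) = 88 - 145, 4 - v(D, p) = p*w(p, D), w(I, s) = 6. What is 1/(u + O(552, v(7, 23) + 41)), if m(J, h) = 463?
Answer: 1/322801 ≈ 3.0979e-6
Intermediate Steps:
v(D, p) = 4 - 6*p (v(D, p) = 4 - p*6 = 4 - 6*p)
O(S, x) = -57
u = 322858 (u = (330799 + 463) - 8404 = 331262 - 8404 = 322858)
1/(u + O(552, v(7, 23) + 41)) = 1/(322858 - 57) = 1/322801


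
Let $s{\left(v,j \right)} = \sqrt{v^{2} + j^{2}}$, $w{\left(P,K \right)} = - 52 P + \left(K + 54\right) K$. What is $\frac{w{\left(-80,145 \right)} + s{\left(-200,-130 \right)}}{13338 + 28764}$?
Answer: $\frac{11005}{14034} + \frac{5 \sqrt{569}}{21051} \approx 0.78983$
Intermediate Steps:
$w{\left(P,K \right)} = - 52 P + K \left(54 + K\right)$ ($w{\left(P,K \right)} = - 52 P + \left(54 + K\right) K = - 52 P + K \left(54 + K\right)$)
$s{\left(v,j \right)} = \sqrt{j^{2} + v^{2}}$
$\frac{w{\left(-80,145 \right)} + s{\left(-200,-130 \right)}}{13338 + 28764} = \frac{\left(145^{2} - -4160 + 54 \cdot 145\right) + \sqrt{\left(-130\right)^{2} + \left(-200\right)^{2}}}{13338 + 28764} = \frac{\left(21025 + 4160 + 7830\right) + \sqrt{16900 + 40000}}{42102} = \left(33015 + \sqrt{56900}\right) \frac{1}{42102} = \left(33015 + 10 \sqrt{569}\right) \frac{1}{42102} = \frac{11005}{14034} + \frac{5 \sqrt{569}}{21051}$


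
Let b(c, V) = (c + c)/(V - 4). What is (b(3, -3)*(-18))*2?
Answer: 216/7 ≈ 30.857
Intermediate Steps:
b(c, V) = 2*c/(-4 + V) (b(c, V) = (2*c)/(-4 + V) = 2*c/(-4 + V))
(b(3, -3)*(-18))*2 = ((2*3/(-4 - 3))*(-18))*2 = ((2*3/(-7))*(-18))*2 = ((2*3*(-⅐))*(-18))*2 = -6/7*(-18)*2 = (108/7)*2 = 216/7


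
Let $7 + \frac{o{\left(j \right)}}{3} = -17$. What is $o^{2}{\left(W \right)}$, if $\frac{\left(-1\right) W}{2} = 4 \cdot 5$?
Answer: $5184$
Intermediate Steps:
$W = -40$ ($W = - 2 \cdot 4 \cdot 5 = \left(-2\right) 20 = -40$)
$o{\left(j \right)} = -72$ ($o{\left(j \right)} = -21 + 3 \left(-17\right) = -21 - 51 = -72$)
$o^{2}{\left(W \right)} = \left(-72\right)^{2} = 5184$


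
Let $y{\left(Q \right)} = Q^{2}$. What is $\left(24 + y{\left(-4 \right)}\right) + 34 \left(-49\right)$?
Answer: $-1626$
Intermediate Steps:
$\left(24 + y{\left(-4 \right)}\right) + 34 \left(-49\right) = \left(24 + \left(-4\right)^{2}\right) + 34 \left(-49\right) = \left(24 + 16\right) - 1666 = 40 - 1666 = -1626$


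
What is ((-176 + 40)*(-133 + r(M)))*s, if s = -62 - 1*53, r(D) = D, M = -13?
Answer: -2283440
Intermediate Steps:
s = -115 (s = -62 - 53 = -115)
((-176 + 40)*(-133 + r(M)))*s = ((-176 + 40)*(-133 - 13))*(-115) = -136*(-146)*(-115) = 19856*(-115) = -2283440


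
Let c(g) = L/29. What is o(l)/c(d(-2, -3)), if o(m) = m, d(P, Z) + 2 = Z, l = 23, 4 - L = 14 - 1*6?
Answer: -667/4 ≈ -166.75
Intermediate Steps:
L = -4 (L = 4 - (14 - 1*6) = 4 - (14 - 6) = 4 - 1*8 = 4 - 8 = -4)
d(P, Z) = -2 + Z
c(g) = -4/29
o(l)/c(d(-2, -3)) = 23/(-4/29) = 23*(-29/4) = -667/4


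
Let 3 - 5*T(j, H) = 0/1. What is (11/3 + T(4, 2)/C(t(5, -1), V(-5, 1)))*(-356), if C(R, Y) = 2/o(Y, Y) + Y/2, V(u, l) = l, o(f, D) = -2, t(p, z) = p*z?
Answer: -13172/15 ≈ -878.13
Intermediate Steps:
T(j, H) = ⅗ (T(j, H) = ⅗ - 0/1 = ⅗ - 0 = ⅗ - ⅕*0 = ⅗ + 0 = ⅗)
C(R, Y) = -1 + Y/2 (C(R, Y) = 2/(-2) + Y/2 = 2*(-½) + Y*(½) = -1 + Y/2)
(11/3 + T(4, 2)/C(t(5, -1), V(-5, 1)))*(-356) = (11/3 + 3/(5*(-1 + (½)*1)))*(-356) = (11*(⅓) + 3/(5*(-1 + ½)))*(-356) = (11/3 + 3/(5*(-½)))*(-356) = (11/3 + (⅗)*(-2))*(-356) = (11/3 - 6/5)*(-356) = (37/15)*(-356) = -13172/15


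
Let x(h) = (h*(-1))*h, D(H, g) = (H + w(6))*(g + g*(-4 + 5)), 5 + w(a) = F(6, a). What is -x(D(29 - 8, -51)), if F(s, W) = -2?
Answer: 2039184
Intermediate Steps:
w(a) = -7 (w(a) = -5 - 2 = -7)
D(H, g) = 2*g*(-7 + H) (D(H, g) = (H - 7)*(g + g*(-4 + 5)) = (-7 + H)*(g + g*1) = (-7 + H)*(g + g) = (-7 + H)*(2*g) = 2*g*(-7 + H))
x(h) = -h² (x(h) = (-h)*h = -h²)
-x(D(29 - 8, -51)) = -(-1)*(2*(-51)*(-7 + (29 - 8)))² = -(-1)*(2*(-51)*(-7 + 21))² = -(-1)*(2*(-51)*14)² = -(-1)*(-1428)² = -(-1)*2039184 = -1*(-2039184) = 2039184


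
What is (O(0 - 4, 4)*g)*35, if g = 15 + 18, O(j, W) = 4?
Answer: 4620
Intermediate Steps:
g = 33
(O(0 - 4, 4)*g)*35 = (4*33)*35 = 132*35 = 4620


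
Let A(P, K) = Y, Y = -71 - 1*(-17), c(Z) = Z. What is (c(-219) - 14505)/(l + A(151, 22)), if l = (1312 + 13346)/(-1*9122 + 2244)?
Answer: 16878612/64345 ≈ 262.31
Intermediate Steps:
Y = -54 (Y = -71 + 17 = -54)
l = -7329/3439 (l = 14658/(-9122 + 2244) = 14658/(-6878) = 14658*(-1/6878) = -7329/3439 ≈ -2.1311)
A(P, K) = -54
(c(-219) - 14505)/(l + A(151, 22)) = (-219 - 14505)/(-7329/3439 - 54) = -14724/(-193035/3439) = -14724*(-3439/193035) = 16878612/64345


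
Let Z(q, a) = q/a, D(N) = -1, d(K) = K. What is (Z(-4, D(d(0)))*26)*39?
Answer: 4056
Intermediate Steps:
(Z(-4, D(d(0)))*26)*39 = (-4/(-1)*26)*39 = (-4*(-1)*26)*39 = (4*26)*39 = 104*39 = 4056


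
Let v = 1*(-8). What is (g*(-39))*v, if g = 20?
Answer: 6240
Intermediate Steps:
v = -8
(g*(-39))*v = (20*(-39))*(-8) = -780*(-8) = 6240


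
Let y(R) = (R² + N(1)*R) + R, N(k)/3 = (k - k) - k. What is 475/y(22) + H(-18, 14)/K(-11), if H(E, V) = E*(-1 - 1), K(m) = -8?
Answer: -301/88 ≈ -3.4205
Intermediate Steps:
N(k) = -3*k (N(k) = 3*((k - k) - k) = 3*(0 - k) = 3*(-k) = -3*k)
H(E, V) = -2*E (H(E, V) = E*(-2) = -2*E)
y(R) = R² - 2*R (y(R) = (R² + (-3*1)*R) + R = (R² - 3*R) + R = R² - 2*R)
475/y(22) + H(-18, 14)/K(-11) = 475/((22*(-2 + 22))) - 2*(-18)/(-8) = 475/((22*20)) + 36*(-⅛) = 475/440 - 9/2 = 475*(1/440) - 9/2 = 95/88 - 9/2 = -301/88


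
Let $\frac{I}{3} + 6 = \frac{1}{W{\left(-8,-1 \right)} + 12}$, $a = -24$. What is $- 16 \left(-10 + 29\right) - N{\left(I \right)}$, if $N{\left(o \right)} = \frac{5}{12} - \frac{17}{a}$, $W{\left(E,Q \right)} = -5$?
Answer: $- \frac{2441}{8} \approx -305.13$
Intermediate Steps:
$I = - \frac{123}{7}$ ($I = -18 + \frac{3}{-5 + 12} = -18 + \frac{3}{7} = - \frac{123}{7} \approx -17.571$)
$N{\left(o \right)} = \frac{9}{8}$ ($N{\left(o \right)} = \frac{5}{12} - \frac{17}{-24} = 5 \cdot \frac{1}{12} - - \frac{17}{24} = \frac{5}{12} + \frac{17}{24} = \frac{9}{8}$)
$- 16 \left(-10 + 29\right) - N{\left(I \right)} = - 16 \left(-10 + 29\right) - \frac{9}{8} = \left(-16\right) 19 - \frac{9}{8} = -304 - \frac{9}{8} = - \frac{2441}{8}$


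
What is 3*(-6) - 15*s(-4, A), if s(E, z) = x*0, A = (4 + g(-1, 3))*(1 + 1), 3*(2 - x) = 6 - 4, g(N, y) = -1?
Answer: -18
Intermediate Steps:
x = 4/3 (x = 2 - (6 - 4)/3 = 2 - ⅓*2 = 2 - ⅔ = 4/3 ≈ 1.3333)
A = 6 (A = (4 - 1)*(1 + 1) = 3*2 = 6)
s(E, z) = 0 (s(E, z) = (4/3)*0 = 0)
3*(-6) - 15*s(-4, A) = 3*(-6) - 15*0 = -18 + 0 = -18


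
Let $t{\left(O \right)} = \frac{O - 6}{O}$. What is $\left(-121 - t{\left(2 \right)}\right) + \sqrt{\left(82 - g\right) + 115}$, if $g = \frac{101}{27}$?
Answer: $-119 + \frac{\sqrt{15654}}{9} \approx -105.1$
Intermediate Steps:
$g = \frac{101}{27}$ ($g = 101 \cdot \frac{1}{27} = \frac{101}{27} \approx 3.7407$)
$t{\left(O \right)} = \frac{-6 + O}{O}$
$\left(-121 - t{\left(2 \right)}\right) + \sqrt{\left(82 - g\right) + 115} = \left(-121 - \frac{-6 + 2}{2}\right) + \sqrt{\left(82 - \frac{101}{27}\right) + 115} = \left(-121 - \frac{1}{2} \left(-4\right)\right) + \sqrt{\left(82 - \frac{101}{27}\right) + 115} = \left(-121 - -2\right) + \sqrt{\frac{2113}{27} + 115} = \left(-121 + 2\right) + \sqrt{\frac{5218}{27}} = -119 + \frac{\sqrt{15654}}{9}$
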